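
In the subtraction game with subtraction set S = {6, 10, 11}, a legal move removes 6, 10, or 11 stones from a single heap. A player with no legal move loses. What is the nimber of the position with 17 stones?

0

G(0) = 0
G(1) = mex{} = 0
G(2) = mex{} = 0
G(3) = mex{} = 0
G(4) = mex{} = 0
G(5) = mex{} = 0
G(6) = mex{0} = 1
G(7) = mex{0} = 1
G(8) = mex{0} = 1
G(9) = mex{0} = 1
G(10) = mex{0,0} = 1
G(11) = mex{0,0,0} = 1
G(12) = mex{1,0,0} = 2
G(13) = mex{1,0,0} = 2
G(14) = mex{1,0,0} = 2
G(15) = mex{1,0,0} = 2
G(16) = mex{1,1,0} = 2
G(17) = mex{1,1,1} = 0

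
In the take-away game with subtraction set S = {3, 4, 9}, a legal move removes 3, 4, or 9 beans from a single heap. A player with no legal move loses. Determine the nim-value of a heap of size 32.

G(0) = 0
G(1) = mex{} = 0
G(2) = mex{} = 0
G(3) = mex{0} = 1
G(4) = mex{0,0} = 1
G(5) = mex{0,0} = 1
G(6) = mex{1,0} = 2
G(7) = mex{1,1} = 0
G(8) = mex{1,1} = 0
G(9) = mex{2,1,0} = 3
G(10) = mex{0,2,0} = 1
G(11) = mex{0,0,0} = 1
G(12) = mex{3,0,1} = 2
G(13) = mex{1,3,1} = 0
G(14) = mex{1,1,1} = 0
G(15) = mex{2,1,2} = 0
G(16) = mex{0,2,0} = 1
G(17) = mex{0,0,0} = 1
G(18) = mex{0,0,3} = 1
G(19) = mex{1,0,1} = 2
G(20) = mex{1,1,1} = 0
G(21) = mex{1,1,2} = 0
G(22) = mex{2,1,0} = 3
G(23) = mex{0,2,0} = 1
G(24) = mex{0,0,0} = 1
G(25) = mex{3,0,1} = 2
G(26) = mex{1,3,1} = 0
G(27) = mex{1,1,1} = 0
G(28) = mex{2,1,2} = 0
G(29) = mex{0,2,0} = 1
G(30) = mex{0,0,0} = 1
G(31) = mex{0,0,3} = 1
G(32) = mex{1,0,1} = 2

2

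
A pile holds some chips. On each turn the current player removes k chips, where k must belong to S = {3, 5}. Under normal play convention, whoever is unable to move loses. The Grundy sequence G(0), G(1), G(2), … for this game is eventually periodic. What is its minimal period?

G(0) = 0
G(1) = mex{} = 0
G(2) = mex{} = 0
G(3) = mex{0} = 1
G(4) = mex{0} = 1
G(5) = mex{0,0} = 1
G(6) = mex{1,0} = 2
G(7) = mex{1,0} = 2
G(8) = mex{1,1} = 0
G(9) = mex{2,1} = 0
G(10) = mex{2,1} = 0
G(11) = mex{0,2} = 1
G(12) = mex{0,2} = 1
G(13) = mex{0,0} = 1
G(14) = mex{1,0} = 2
G(15) = mex{1,0} = 2
G(16) = mex{1,1} = 0
G(17) = mex{2,1} = 0
G(n+8) = G(n) holds for n = 0,…,4 (a full window of length max(S) = 5), so the sequence is purely periodic with period 8.

8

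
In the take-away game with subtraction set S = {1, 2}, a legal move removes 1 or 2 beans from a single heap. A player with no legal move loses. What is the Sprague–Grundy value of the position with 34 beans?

n :  0  1  2  3  4  5  6  7  8  9 10 11 12 13 14 15 16 17 18 19 20 21 22 23 24 25 26 27 28 29 30 31 32 33 34
G :  0  1  2  0  1  2  0  1  2  0  1  2  0  1  2  0  1  2  0  1  2  0  1  2  0  1  2  0  1  2  0  1  2  0  1

1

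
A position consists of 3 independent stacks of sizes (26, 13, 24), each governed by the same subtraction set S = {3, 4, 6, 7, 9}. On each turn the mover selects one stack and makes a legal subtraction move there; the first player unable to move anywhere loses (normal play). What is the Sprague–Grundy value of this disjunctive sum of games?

0

All stacks use S = {3, 4, 6, 7, 9}:
n :  0  1  2  3  4  5  6  7  8  9 10 11 12 13 14 15 16 17 18 19 20 21 22 23 24 25 26
G :  0  0  0  1  1  1  2  2  2  3  3  3  0  0  0  1  1  1  2  2  2  3  3  3  0  0  0
Stack A: G(26) = 0.
Stack B: G(13) = 0.
Stack C: G(24) = 0.
Combined Grundy value = 0 ⊕ 0 ⊕ 0 = 0.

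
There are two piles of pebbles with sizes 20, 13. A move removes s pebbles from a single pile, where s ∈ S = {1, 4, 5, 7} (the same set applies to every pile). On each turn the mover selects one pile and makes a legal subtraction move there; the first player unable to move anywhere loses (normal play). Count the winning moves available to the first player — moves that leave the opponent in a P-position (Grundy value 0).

All piles use S = {1, 4, 5, 7}:
G(0) = 0
G(1) = mex{0} = 1
G(2) = mex{1} = 0
G(3) = mex{0} = 1
G(4) = mex{1,0} = 2
G(5) = mex{2,1,0} = 3
G(6) = mex{3,0,1} = 2
G(7) = mex{2,1,0,0} = 3
G(8) = mex{3,2,1,1} = 0
G(9) = mex{0,3,2,0} = 1
G(10) = mex{1,2,3,1} = 0
G(11) = mex{0,3,2,2} = 1
G(12) = mex{1,0,3,3} = 2
G(13) = mex{2,1,0,2} = 3
G(14) = mex{3,0,1,3} = 2
G(15) = mex{2,1,0,0} = 3
G(16) = mex{3,2,1,1} = 0
G(17) = mex{0,3,2,0} = 1
G(18) = mex{1,2,3,1} = 0
G(19) = mex{0,3,2,2} = 1
G(20) = mex{1,0,3,3} = 2
Pile A: G(20) = 2.
Pile B: G(13) = 3.
Combined Grundy value = 2 ⊕ 3 = 1.
A winning move leaves total XOR = 0, i.e. changes one component's Grundy value g to g ⊕ X where X is the current total.
Pile A: need g' = 2⊕1 = 3. Options: 20−1→G=1, 20−4→G=0, 20−5→G=3, 20−7→G=3. Hits: 2.
Pile B: need g' = 3⊕1 = 2. Options: 13−1→G=2, 13−4→G=1, 13−5→G=0, 13−7→G=2. Hits: 2.

4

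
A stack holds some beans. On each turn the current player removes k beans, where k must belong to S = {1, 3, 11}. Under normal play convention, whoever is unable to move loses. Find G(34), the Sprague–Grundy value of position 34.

n :  0  1  2  3  4  5  6  7  8  9 10 11 12 13 14 15 16 17 18 19 20 21 22 23 24 25 26 27 28 29 30 31 32 33 34
G :  0  1  0  1  0  1  0  1  0  1  0  1  0  1  0  1  0  1  0  1  0  1  0  1  0  1  0  1  0  1  0  1  0  1  0

0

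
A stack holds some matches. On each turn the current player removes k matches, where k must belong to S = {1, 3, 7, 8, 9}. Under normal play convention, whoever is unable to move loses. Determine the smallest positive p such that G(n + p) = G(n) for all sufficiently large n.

n :  0  1  2  3  4  5  6  7  8  9 10 11 12 13 14 15 16 17 18 19 20 21 22 23 24 25 26 27 28 29 30 31 32 33
G :  0  1  0  1  0  1  0  1  2  3  2  3  2  3  2  3  0  1  0  1  0  1  0  1  2  3  2  3  2  3  2  3  0  1
G(n+16) = G(n) holds for n = 0,…,8 (a full window of length max(S) = 9), so the sequence is purely periodic with period 16.

16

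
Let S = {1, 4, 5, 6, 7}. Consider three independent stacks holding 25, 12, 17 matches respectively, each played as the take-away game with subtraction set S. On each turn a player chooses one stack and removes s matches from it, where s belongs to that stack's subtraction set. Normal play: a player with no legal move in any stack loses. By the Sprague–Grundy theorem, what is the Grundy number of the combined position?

0

All stacks use S = {1, 4, 5, 6, 7}:
G(0) = 0
G(1) = mex{0} = 1
G(2) = mex{1} = 0
G(3) = mex{0} = 1
G(4) = mex{1,0} = 2
G(5) = mex{2,1,0} = 3
G(6) = mex{3,0,1,0} = 2
G(7) = mex{2,1,0,1,0} = 3
G(8) = mex{3,2,1,0,1} = 4
G(9) = mex{4,3,2,1,0} = 5
G(10) = mex{5,2,3,2,1} = 0
G(11) = mex{0,3,2,3,2} = 1
G(12) = mex{1,4,3,2,3} = 0
G(13) = mex{0,5,4,3,2} = 1
G(14) = mex{1,0,5,4,3} = 2
G(15) = mex{2,1,0,5,4} = 3
G(16) = mex{3,0,1,0,5} = 2
G(17) = mex{2,1,0,1,0} = 3
G(18) = mex{3,2,1,0,1} = 4
G(19) = mex{4,3,2,1,0} = 5
G(20) = mex{5,2,3,2,1} = 0
G(21) = mex{0,3,2,3,2} = 1
G(22) = mex{1,4,3,2,3} = 0
G(23) = mex{0,5,4,3,2} = 1
G(24) = mex{1,0,5,4,3} = 2
G(25) = mex{2,1,0,5,4} = 3
Stack A: G(25) = 3.
Stack B: G(12) = 0.
Stack C: G(17) = 3.
Combined Grundy value = 3 ⊕ 0 ⊕ 3 = 0.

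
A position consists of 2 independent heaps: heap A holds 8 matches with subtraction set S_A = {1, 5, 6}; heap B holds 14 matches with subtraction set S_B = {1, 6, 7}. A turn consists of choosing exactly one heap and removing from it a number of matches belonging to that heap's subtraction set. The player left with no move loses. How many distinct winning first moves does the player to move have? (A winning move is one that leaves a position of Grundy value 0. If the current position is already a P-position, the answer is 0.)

2

Heap A, S = {1, 5, 6}:
G(0) = 0
G(1) = mex{0} = 1
G(2) = mex{1} = 0
G(3) = mex{0} = 1
G(4) = mex{1} = 0
G(5) = mex{0,0} = 1
G(6) = mex{1,1,0} = 2
G(7) = mex{2,0,1} = 3
G(8) = mex{3,1,0} = 2
G_A(8) = 2.
Heap B, S = {1, 6, 7}:
n :  0  1  2  3  4  5  6  7  8  9 10 11 12 13 14
G :  0  1  0  1  0  1  2  3  2  3  2  3  0  1  0
G_B(14) = 0.
Combined Grundy value = 2 ⊕ 0 = 2.
A winning move leaves total XOR = 0, i.e. changes one component's Grundy value g to g ⊕ X where X is the current total.
Heap A: need g' = 2⊕2 = 0. Options: 8−1→G=3, 8−5→G=1, 8−6→G=0. Hits: 1.
Heap B: need g' = 0⊕2 = 2. Options: 14−1→G=1, 14−6→G=2, 14−7→G=3. Hits: 1.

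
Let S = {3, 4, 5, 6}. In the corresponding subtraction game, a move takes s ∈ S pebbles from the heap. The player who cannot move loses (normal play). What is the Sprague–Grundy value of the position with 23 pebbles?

n :  0  1  2  3  4  5  6  7  8  9 10 11 12 13 14 15 16 17 18 19 20 21 22 23
G :  0  0  0  1  1  1  2  2  2  0  0  0  1  1  1  2  2  2  0  0  0  1  1  1

1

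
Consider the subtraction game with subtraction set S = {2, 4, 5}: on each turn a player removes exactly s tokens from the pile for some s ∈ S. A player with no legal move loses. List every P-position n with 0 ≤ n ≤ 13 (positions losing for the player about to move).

0, 1, 7, 8

G(0) = 0
G(1) = mex{} = 0
G(2) = mex{0} = 1
G(3) = mex{0} = 1
G(4) = mex{1,0} = 2
G(5) = mex{1,0,0} = 2
G(6) = mex{2,1,0} = 3
G(7) = mex{2,1,1} = 0
G(8) = mex{3,2,1} = 0
G(9) = mex{0,2,2} = 1
G(10) = mex{0,3,2} = 1
G(11) = mex{1,0,3} = 2
G(12) = mex{1,0,0} = 2
G(13) = mex{2,1,0} = 3
P-positions are exactly the n with G(n) = 0.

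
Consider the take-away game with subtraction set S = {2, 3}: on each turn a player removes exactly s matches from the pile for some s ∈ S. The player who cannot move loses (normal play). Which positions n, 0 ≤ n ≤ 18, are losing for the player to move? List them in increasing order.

n :  0  1  2  3  4  5  6  7  8  9 10 11 12 13 14 15 16 17 18
G :  0  0  1  1  2  0  0  1  1  2  0  0  1  1  2  0  0  1  1
P-positions are exactly the n with G(n) = 0.

0, 1, 5, 6, 10, 11, 15, 16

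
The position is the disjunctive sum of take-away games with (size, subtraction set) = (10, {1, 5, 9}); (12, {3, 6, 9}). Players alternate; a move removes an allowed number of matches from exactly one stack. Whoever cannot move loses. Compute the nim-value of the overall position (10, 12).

0

Stack A, S = {1, 5, 9}:
n :  0  1  2  3  4  5  6  7  8  9 10
G :  0  1  0  1  0  1  0  1  0  1  0
G_A(10) = 0.
Stack B, S = {3, 6, 9}:
n :  0  1  2  3  4  5  6  7  8  9 10 11 12
G :  0  0  0  1  1  1  2  2  2  3  3  3  0
G_B(12) = 0.
Combined Grundy value = 0 ⊕ 0 = 0.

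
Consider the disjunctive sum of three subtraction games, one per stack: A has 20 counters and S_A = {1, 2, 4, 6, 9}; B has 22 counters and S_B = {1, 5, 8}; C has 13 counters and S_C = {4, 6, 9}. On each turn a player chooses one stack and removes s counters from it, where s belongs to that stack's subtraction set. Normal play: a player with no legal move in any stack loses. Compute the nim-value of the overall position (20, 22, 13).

Stack A, S = {1, 2, 4, 6, 9}:
G(0) = 0
G(1) = mex{0} = 1
G(2) = mex{1,0} = 2
G(3) = mex{2,1} = 0
G(4) = mex{0,2,0} = 1
G(5) = mex{1,0,1} = 2
G(6) = mex{2,1,2,0} = 3
G(7) = mex{3,2,0,1} = 4
G(8) = mex{4,3,1,2} = 0
G(9) = mex{0,4,2,0,0} = 1
G(10) = mex{1,0,3,1,1} = 2
G(11) = mex{2,1,4,2,2} = 0
G(12) = mex{0,2,0,3,0} = 1
G(13) = mex{1,0,1,4,1} = 2
G(14) = mex{2,1,2,0,2} = 3
G(15) = mex{3,2,0,1,3} = 4
G(16) = mex{4,3,1,2,4} = 0
G(17) = mex{0,4,2,0,0} = 1
G(18) = mex{1,0,3,1,1} = 2
G(19) = mex{2,1,4,2,2} = 0
G(20) = mex{0,2,0,3,0} = 1
G_A(20) = 1.
Stack B, S = {1, 5, 8}:
n :  0  1  2  3  4  5  6  7  8  9 10 11 12 13 14 15 16 17 18 19 20 21 22
G :  0  1  0  1  0  1  0  1  2  3  2  3  2  0  1  0  1  0  1  0  1  2  3
G_B(22) = 3.
Stack C, S = {4, 6, 9}:
G(0) = 0
G(1) = mex{} = 0
G(2) = mex{} = 0
G(3) = mex{} = 0
G(4) = mex{0} = 1
G(5) = mex{0} = 1
G(6) = mex{0,0} = 1
G(7) = mex{0,0} = 1
G(8) = mex{1,0} = 2
G(9) = mex{1,0,0} = 2
G(10) = mex{1,1,0} = 2
G(11) = mex{1,1,0} = 2
G(12) = mex{2,1,0} = 3
G(13) = mex{2,1,1} = 0
G_C(13) = 0.
Combined Grundy value = 1 ⊕ 3 ⊕ 0 = 2.

2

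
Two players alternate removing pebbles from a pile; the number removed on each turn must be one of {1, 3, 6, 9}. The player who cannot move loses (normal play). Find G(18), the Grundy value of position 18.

2

G(0) = 0
G(1) = mex{0} = 1
G(2) = mex{1} = 0
G(3) = mex{0,0} = 1
G(4) = mex{1,1} = 0
G(5) = mex{0,0} = 1
G(6) = mex{1,1,0} = 2
G(7) = mex{2,0,1} = 3
G(8) = mex{3,1,0} = 2
G(9) = mex{2,2,1,0} = 3
G(10) = mex{3,3,0,1} = 2
G(11) = mex{2,2,1,0} = 3
G(12) = mex{3,3,2,1} = 0
G(13) = mex{0,2,3,0} = 1
G(14) = mex{1,3,2,1} = 0
G(15) = mex{0,0,3,2} = 1
G(16) = mex{1,1,2,3} = 0
G(17) = mex{0,0,3,2} = 1
G(18) = mex{1,1,0,3} = 2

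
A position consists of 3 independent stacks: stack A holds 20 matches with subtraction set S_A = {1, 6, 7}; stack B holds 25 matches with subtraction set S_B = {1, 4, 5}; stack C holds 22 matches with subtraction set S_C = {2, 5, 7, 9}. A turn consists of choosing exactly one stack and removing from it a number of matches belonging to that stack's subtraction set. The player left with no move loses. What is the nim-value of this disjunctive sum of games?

0

Stack A, S = {1, 6, 7}:
n :  0  1  2  3  4  5  6  7  8  9 10 11 12 13 14 15 16 17 18 19 20
G :  0  1  0  1  0  1  2  3  2  3  2  3  0  1  0  1  0  1  2  3  2
G_A(20) = 2.
Stack B, S = {1, 4, 5}:
G(0) = 0
G(1) = mex{0} = 1
G(2) = mex{1} = 0
G(3) = mex{0} = 1
G(4) = mex{1,0} = 2
G(5) = mex{2,1,0} = 3
G(6) = mex{3,0,1} = 2
G(7) = mex{2,1,0} = 3
G(8) = mex{3,2,1} = 0
G(9) = mex{0,3,2} = 1
G(10) = mex{1,2,3} = 0
G(11) = mex{0,3,2} = 1
G(12) = mex{1,0,3} = 2
G(13) = mex{2,1,0} = 3
G(14) = mex{3,0,1} = 2
G(15) = mex{2,1,0} = 3
G(16) = mex{3,2,1} = 0
G(17) = mex{0,3,2} = 1
G(18) = mex{1,2,3} = 0
G(19) = mex{0,3,2} = 1
G(20) = mex{1,0,3} = 2
G(21) = mex{2,1,0} = 3
G(22) = mex{3,0,1} = 2
G(23) = mex{2,1,0} = 3
G(24) = mex{3,2,1} = 0
G(25) = mex{0,3,2} = 1
G_B(25) = 1.
Stack C, S = {2, 5, 7, 9}:
G(0) = 0
G(1) = mex{} = 0
G(2) = mex{0} = 1
G(3) = mex{0} = 1
G(4) = mex{1} = 0
G(5) = mex{1,0} = 2
G(6) = mex{0,0} = 1
G(7) = mex{2,1,0} = 3
G(8) = mex{1,1,0} = 2
G(9) = mex{3,0,1,0} = 2
G(10) = mex{2,2,1,0} = 3
G(11) = mex{2,1,0,1} = 3
G(12) = mex{3,3,2,1} = 0
G(13) = mex{3,2,1,0} = 4
G(14) = mex{0,2,3,2} = 1
G(15) = mex{4,3,2,1} = 0
G(16) = mex{1,3,2,3} = 0
G(17) = mex{0,0,3,2} = 1
G(18) = mex{0,4,3,2} = 1
G(19) = mex{1,1,0,3} = 2
G(20) = mex{1,0,4,3} = 2
G(21) = mex{2,0,1,0} = 3
G(22) = mex{2,1,0,4} = 3
G_C(22) = 3.
Combined Grundy value = 2 ⊕ 1 ⊕ 3 = 0.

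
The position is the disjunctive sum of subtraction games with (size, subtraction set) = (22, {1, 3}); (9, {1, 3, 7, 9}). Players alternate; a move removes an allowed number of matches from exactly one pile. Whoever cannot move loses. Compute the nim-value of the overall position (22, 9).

1

Pile A, S = {1, 3}:
n :  0  1  2  3  4  5  6  7  8  9 10 11 12 13 14 15 16 17 18 19 20 21 22
G :  0  1  0  1  0  1  0  1  0  1  0  1  0  1  0  1  0  1  0  1  0  1  0
G_A(22) = 0.
Pile B, S = {1, 3, 7, 9}:
G(0) = 0
G(1) = mex{0} = 1
G(2) = mex{1} = 0
G(3) = mex{0,0} = 1
G(4) = mex{1,1} = 0
G(5) = mex{0,0} = 1
G(6) = mex{1,1} = 0
G(7) = mex{0,0,0} = 1
G(8) = mex{1,1,1} = 0
G(9) = mex{0,0,0,0} = 1
G_B(9) = 1.
Combined Grundy value = 0 ⊕ 1 = 1.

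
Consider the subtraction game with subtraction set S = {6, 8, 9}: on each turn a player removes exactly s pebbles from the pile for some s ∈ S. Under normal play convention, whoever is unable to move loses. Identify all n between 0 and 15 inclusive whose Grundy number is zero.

0, 1, 2, 3, 4, 5, 15

n :  0  1  2  3  4  5  6  7  8  9 10 11 12 13 14 15
G :  0  0  0  0  0  0  1  1  1  1  1  1  2  2  2  0
P-positions are exactly the n with G(n) = 0.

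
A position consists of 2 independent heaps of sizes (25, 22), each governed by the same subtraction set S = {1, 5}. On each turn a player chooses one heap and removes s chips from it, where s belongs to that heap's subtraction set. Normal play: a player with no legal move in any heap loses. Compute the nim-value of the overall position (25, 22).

All heaps use S = {1, 5}:
G(0) = 0
G(1) = mex{0} = 1
G(2) = mex{1} = 0
G(3) = mex{0} = 1
G(4) = mex{1} = 0
G(5) = mex{0,0} = 1
G(6) = mex{1,1} = 0
G(7) = mex{0,0} = 1
G(8) = mex{1,1} = 0
G(9) = mex{0,0} = 1
G(10) = mex{1,1} = 0
G(11) = mex{0,0} = 1
G(12) = mex{1,1} = 0
G(13) = mex{0,0} = 1
G(14) = mex{1,1} = 0
G(15) = mex{0,0} = 1
G(16) = mex{1,1} = 0
G(17) = mex{0,0} = 1
G(18) = mex{1,1} = 0
G(19) = mex{0,0} = 1
G(20) = mex{1,1} = 0
G(21) = mex{0,0} = 1
G(22) = mex{1,1} = 0
G(23) = mex{0,0} = 1
G(24) = mex{1,1} = 0
G(25) = mex{0,0} = 1
Heap A: G(25) = 1.
Heap B: G(22) = 0.
Combined Grundy value = 1 ⊕ 0 = 1.

1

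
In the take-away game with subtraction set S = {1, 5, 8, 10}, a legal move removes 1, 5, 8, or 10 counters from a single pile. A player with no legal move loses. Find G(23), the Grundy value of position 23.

G(0) = 0
G(1) = mex{0} = 1
G(2) = mex{1} = 0
G(3) = mex{0} = 1
G(4) = mex{1} = 0
G(5) = mex{0,0} = 1
G(6) = mex{1,1} = 0
G(7) = mex{0,0} = 1
G(8) = mex{1,1,0} = 2
G(9) = mex{2,0,1} = 3
G(10) = mex{3,1,0,0} = 2
G(11) = mex{2,0,1,1} = 3
G(12) = mex{3,1,0,0} = 2
G(13) = mex{2,2,1,1} = 0
G(14) = mex{0,3,0,0} = 1
G(15) = mex{1,2,1,1} = 0
G(16) = mex{0,3,2,0} = 1
G(17) = mex{1,2,3,1} = 0
G(18) = mex{0,0,2,2} = 1
G(19) = mex{1,1,3,3} = 0
G(20) = mex{0,0,2,2} = 1
G(21) = mex{1,1,0,3} = 2
G(22) = mex{2,0,1,2} = 3
G(23) = mex{3,1,0,0} = 2

2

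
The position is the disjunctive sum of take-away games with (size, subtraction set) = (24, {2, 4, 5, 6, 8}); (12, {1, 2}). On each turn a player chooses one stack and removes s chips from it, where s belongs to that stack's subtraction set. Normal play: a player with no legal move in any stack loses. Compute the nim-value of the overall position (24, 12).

2

Stack A, S = {2, 4, 5, 6, 8}:
G(0) = 0
G(1) = mex{} = 0
G(2) = mex{0} = 1
G(3) = mex{0} = 1
G(4) = mex{1,0} = 2
G(5) = mex{1,0,0} = 2
G(6) = mex{2,1,0,0} = 3
G(7) = mex{2,1,1,0} = 3
G(8) = mex{3,2,1,1,0} = 4
G(9) = mex{3,2,2,1,0} = 4
G(10) = mex{4,3,2,2,1} = 0
G(11) = mex{4,3,3,2,1} = 0
G(12) = mex{0,4,3,3,2} = 1
G(13) = mex{0,4,4,3,2} = 1
G(14) = mex{1,0,4,4,3} = 2
G(15) = mex{1,0,0,4,3} = 2
G(16) = mex{2,1,0,0,4} = 3
G(17) = mex{2,1,1,0,4} = 3
G(18) = mex{3,2,1,1,0} = 4
G(19) = mex{3,2,2,1,0} = 4
G(20) = mex{4,3,2,2,1} = 0
G(21) = mex{4,3,3,2,1} = 0
G(22) = mex{0,4,3,3,2} = 1
G(23) = mex{0,4,4,3,2} = 1
G(24) = mex{1,0,4,4,3} = 2
G_A(24) = 2.
Stack B, S = {1, 2}:
G(0) = 0
G(1) = mex{0} = 1
G(2) = mex{1,0} = 2
G(3) = mex{2,1} = 0
G(4) = mex{0,2} = 1
G(5) = mex{1,0} = 2
G(6) = mex{2,1} = 0
G(7) = mex{0,2} = 1
G(8) = mex{1,0} = 2
G(9) = mex{2,1} = 0
G(10) = mex{0,2} = 1
G(11) = mex{1,0} = 2
G(12) = mex{2,1} = 0
G_B(12) = 0.
Combined Grundy value = 2 ⊕ 0 = 2.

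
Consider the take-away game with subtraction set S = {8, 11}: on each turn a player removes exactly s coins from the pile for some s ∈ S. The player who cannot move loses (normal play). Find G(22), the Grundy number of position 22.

G(0) = 0
G(1) = mex{} = 0
G(2) = mex{} = 0
G(3) = mex{} = 0
G(4) = mex{} = 0
G(5) = mex{} = 0
G(6) = mex{} = 0
G(7) = mex{} = 0
G(8) = mex{0} = 1
G(9) = mex{0} = 1
G(10) = mex{0} = 1
G(11) = mex{0,0} = 1
G(12) = mex{0,0} = 1
G(13) = mex{0,0} = 1
G(14) = mex{0,0} = 1
G(15) = mex{0,0} = 1
G(16) = mex{1,0} = 2
G(17) = mex{1,0} = 2
G(18) = mex{1,0} = 2
G(19) = mex{1,1} = 0
G(20) = mex{1,1} = 0
G(21) = mex{1,1} = 0
G(22) = mex{1,1} = 0

0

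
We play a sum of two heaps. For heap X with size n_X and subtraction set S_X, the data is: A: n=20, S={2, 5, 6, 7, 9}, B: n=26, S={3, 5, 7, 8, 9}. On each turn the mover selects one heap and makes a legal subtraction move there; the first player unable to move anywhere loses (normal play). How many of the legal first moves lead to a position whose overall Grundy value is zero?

Heap A, S = {2, 5, 6, 7, 9}:
n :  0  1  2  3  4  5  6  7  8  9 10 11 12 13 14 15 16 17 18 19 20
G :  0  0  1  1  0  2  1  3  2  2  3  3  0  4  1  0  0  1  1  2  2
G_A(20) = 2.
Heap B, S = {3, 5, 7, 8, 9}:
n :  0  1  2  3  4  5  6  7  8  9 10 11 12 13 14 15 16 17 18 19 20 21 22 23 24 25 26
G :  0  0  0  1  1  1  2  2  2  3  3  3  0  0  0  1  1  1  2  2  2  3  3  3  0  0  0
G_B(26) = 0.
Combined Grundy value = 2 ⊕ 0 = 2.
A winning move leaves total XOR = 0, i.e. changes one component's Grundy value g to g ⊕ X where X is the current total.
Heap A: need g' = 2⊕2 = 0. Options: 20−2→G=1, 20−5→G=0, 20−6→G=1, 20−7→G=4, 20−9→G=3. Hits: 1.
Heap B: need g' = 0⊕2 = 2. Options: 26−3→G=3, 26−5→G=3, 26−7→G=2, 26−8→G=2, 26−9→G=1. Hits: 2.

3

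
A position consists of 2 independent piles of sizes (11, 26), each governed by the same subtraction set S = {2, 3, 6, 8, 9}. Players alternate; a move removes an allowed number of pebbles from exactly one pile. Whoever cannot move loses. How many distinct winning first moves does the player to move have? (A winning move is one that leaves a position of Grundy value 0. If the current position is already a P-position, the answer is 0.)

All piles use S = {2, 3, 6, 8, 9}:
n :  0  1  2  3  4  5  6  7  8  9 10 11 12 13 14 15 16 17 18 19 20 21 22 23 24 25 26
G :  0  0  1  1  2  0  3  1  2  2  3  3  0  4  1  5  0  0  1  1  2  2  3  3  4  2  5
Pile A: G(11) = 3.
Pile B: G(26) = 5.
Combined Grundy value = 3 ⊕ 5 = 6.
A winning move leaves total XOR = 0, i.e. changes one component's Grundy value g to g ⊕ X where X is the current total.
Pile A: need g' = 3⊕6 = 5. Options: 11−2→G=2, 11−3→G=2, 11−6→G=0, 11−8→G=1, 11−9→G=1. Hits: 0.
Pile B: need g' = 5⊕6 = 3. Options: 26−2→G=4, 26−3→G=3, 26−6→G=2, 26−8→G=1, 26−9→G=0. Hits: 1.

1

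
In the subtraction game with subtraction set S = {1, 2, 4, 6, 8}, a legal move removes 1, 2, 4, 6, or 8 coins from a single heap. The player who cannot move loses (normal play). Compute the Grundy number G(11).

n :  0  1  2  3  4  5  6  7  8  9 10 11
G :  0  1  2  0  1  2  3  4  5  3  0  1

1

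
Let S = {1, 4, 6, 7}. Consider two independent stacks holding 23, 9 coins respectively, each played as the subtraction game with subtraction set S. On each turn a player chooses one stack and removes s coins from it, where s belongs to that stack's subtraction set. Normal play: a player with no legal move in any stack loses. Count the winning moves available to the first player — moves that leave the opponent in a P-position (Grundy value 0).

All stacks use S = {1, 4, 6, 7}:
G(0) = 0
G(1) = mex{0} = 1
G(2) = mex{1} = 0
G(3) = mex{0} = 1
G(4) = mex{1,0} = 2
G(5) = mex{2,1} = 0
G(6) = mex{0,0,0} = 1
G(7) = mex{1,1,1,0} = 2
G(8) = mex{2,2,0,1} = 3
G(9) = mex{3,0,1,0} = 2
G(10) = mex{2,1,2,1} = 0
G(11) = mex{0,2,0,2} = 1
G(12) = mex{1,3,1,0} = 2
G(13) = mex{2,2,2,1} = 0
G(14) = mex{0,0,3,2} = 1
G(15) = mex{1,1,2,3} = 0
G(16) = mex{0,2,0,2} = 1
G(17) = mex{1,0,1,0} = 2
G(18) = mex{2,1,2,1} = 0
G(19) = mex{0,0,0,2} = 1
G(20) = mex{1,1,1,0} = 2
G(21) = mex{2,2,0,1} = 3
G(22) = mex{3,0,1,0} = 2
G(23) = mex{2,1,2,1} = 0
Stack A: G(23) = 0.
Stack B: G(9) = 2.
Combined Grundy value = 0 ⊕ 2 = 2.
A winning move leaves total XOR = 0, i.e. changes one component's Grundy value g to g ⊕ X where X is the current total.
Stack A: need g' = 0⊕2 = 2. Options: 23−1→G=2, 23−4→G=1, 23−6→G=2, 23−7→G=1. Hits: 2.
Stack B: need g' = 2⊕2 = 0. Options: 9−1→G=3, 9−4→G=0, 9−6→G=1, 9−7→G=0. Hits: 2.

4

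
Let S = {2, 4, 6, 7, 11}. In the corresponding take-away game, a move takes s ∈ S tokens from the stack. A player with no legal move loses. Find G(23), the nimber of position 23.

n :  0  1  2  3  4  5  6  7  8  9 10 11 12 13 14 15 16 17 18 19 20 21 22 23
G :  0  0  1  1  2  2  3  3  4  0  0  1  1  2  2  3  3  4  0  0  1  1  2  2

2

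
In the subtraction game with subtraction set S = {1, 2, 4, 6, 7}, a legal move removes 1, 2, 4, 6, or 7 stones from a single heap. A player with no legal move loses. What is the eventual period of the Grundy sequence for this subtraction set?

8

n :  0  1  2  3  4  5  6  7  8  9 10 11 12 13 14 15 16 17
G :  0  1  2  0  1  2  3  4  0  1  2  0  1  2  3  4  0  1
G(n+8) = G(n) holds for n = 0,…,6 (a full window of length max(S) = 7), so the sequence is purely periodic with period 8.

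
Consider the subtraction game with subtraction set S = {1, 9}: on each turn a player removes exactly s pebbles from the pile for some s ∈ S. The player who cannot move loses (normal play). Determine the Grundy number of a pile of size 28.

G(0) = 0
G(1) = mex{0} = 1
G(2) = mex{1} = 0
G(3) = mex{0} = 1
G(4) = mex{1} = 0
G(5) = mex{0} = 1
G(6) = mex{1} = 0
G(7) = mex{0} = 1
G(8) = mex{1} = 0
G(9) = mex{0,0} = 1
G(10) = mex{1,1} = 0
G(11) = mex{0,0} = 1
G(12) = mex{1,1} = 0
G(13) = mex{0,0} = 1
G(14) = mex{1,1} = 0
G(15) = mex{0,0} = 1
G(16) = mex{1,1} = 0
G(17) = mex{0,0} = 1
G(18) = mex{1,1} = 0
G(19) = mex{0,0} = 1
G(20) = mex{1,1} = 0
G(21) = mex{0,0} = 1
G(22) = mex{1,1} = 0
G(23) = mex{0,0} = 1
G(24) = mex{1,1} = 0
G(25) = mex{0,0} = 1
G(26) = mex{1,1} = 0
G(27) = mex{0,0} = 1
G(28) = mex{1,1} = 0

0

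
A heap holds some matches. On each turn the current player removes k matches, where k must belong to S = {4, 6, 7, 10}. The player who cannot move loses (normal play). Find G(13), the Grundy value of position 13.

3

G(0) = 0
G(1) = mex{} = 0
G(2) = mex{} = 0
G(3) = mex{} = 0
G(4) = mex{0} = 1
G(5) = mex{0} = 1
G(6) = mex{0,0} = 1
G(7) = mex{0,0,0} = 1
G(8) = mex{1,0,0} = 2
G(9) = mex{1,0,0} = 2
G(10) = mex{1,1,0,0} = 2
G(11) = mex{1,1,1,0} = 2
G(12) = mex{2,1,1,0} = 3
G(13) = mex{2,1,1,0} = 3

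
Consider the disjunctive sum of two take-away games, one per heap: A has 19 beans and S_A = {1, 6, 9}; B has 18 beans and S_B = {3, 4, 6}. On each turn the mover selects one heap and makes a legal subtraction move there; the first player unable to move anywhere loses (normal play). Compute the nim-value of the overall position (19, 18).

Heap A, S = {1, 6, 9}:
n :  0  1  2  3  4  5  6  7  8  9 10 11 12 13 14 15 16 17 18 19
G :  0  1  0  1  0  1  2  0  1  2  3  2  0  1  0  1  2  0  1  0
G_A(19) = 0.
Heap B, S = {3, 4, 6}:
n :  0  1  2  3  4  5  6  7  8  9 10 11 12 13 14 15 16 17 18
G :  0  0  0  1  1  1  2  2  2  0  0  0  1  1  1  2  2  2  0
G_B(18) = 0.
Combined Grundy value = 0 ⊕ 0 = 0.

0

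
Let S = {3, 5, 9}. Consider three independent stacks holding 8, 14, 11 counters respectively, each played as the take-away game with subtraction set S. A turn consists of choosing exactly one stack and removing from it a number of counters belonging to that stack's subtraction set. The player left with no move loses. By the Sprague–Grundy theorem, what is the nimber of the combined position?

1

All stacks use S = {3, 5, 9}:
G(0) = 0
G(1) = mex{} = 0
G(2) = mex{} = 0
G(3) = mex{0} = 1
G(4) = mex{0} = 1
G(5) = mex{0,0} = 1
G(6) = mex{1,0} = 2
G(7) = mex{1,0} = 2
G(8) = mex{1,1} = 0
G(9) = mex{2,1,0} = 3
G(10) = mex{2,1,0} = 3
G(11) = mex{0,2,0} = 1
G(12) = mex{3,2,1} = 0
G(13) = mex{3,0,1} = 2
G(14) = mex{1,3,1} = 0
Stack A: G(8) = 0.
Stack B: G(14) = 0.
Stack C: G(11) = 1.
Combined Grundy value = 0 ⊕ 0 ⊕ 1 = 1.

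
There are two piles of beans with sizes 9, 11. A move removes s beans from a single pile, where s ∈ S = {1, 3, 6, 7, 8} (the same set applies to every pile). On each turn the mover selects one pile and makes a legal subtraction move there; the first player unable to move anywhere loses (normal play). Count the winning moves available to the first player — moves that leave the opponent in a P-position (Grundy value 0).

0

All piles use S = {1, 3, 6, 7, 8}:
G(0) = 0
G(1) = mex{0} = 1
G(2) = mex{1} = 0
G(3) = mex{0,0} = 1
G(4) = mex{1,1} = 0
G(5) = mex{0,0} = 1
G(6) = mex{1,1,0} = 2
G(7) = mex{2,0,1,0} = 3
G(8) = mex{3,1,0,1,0} = 2
G(9) = mex{2,2,1,0,1} = 3
G(10) = mex{3,3,0,1,0} = 2
G(11) = mex{2,2,1,0,1} = 3
Pile A: G(9) = 3.
Pile B: G(11) = 3.
Combined Grundy value = 3 ⊕ 3 = 0.
A winning move leaves total XOR = 0, i.e. changes one component's Grundy value g to g ⊕ X where X is the current total.
Pile A: target g' = 3⊕0 = 3, but every legal move changes the Grundy value (mex property), so 0 moves.
Pile B: target g' = 3⊕0 = 3, but every legal move changes the Grundy value (mex property), so 0 moves.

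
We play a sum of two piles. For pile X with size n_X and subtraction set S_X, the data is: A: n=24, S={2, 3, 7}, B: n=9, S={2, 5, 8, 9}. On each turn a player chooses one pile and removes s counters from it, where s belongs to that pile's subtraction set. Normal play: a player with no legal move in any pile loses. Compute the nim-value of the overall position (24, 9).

Pile A, S = {2, 3, 7}:
G(0) = 0
G(1) = mex{} = 0
G(2) = mex{0} = 1
G(3) = mex{0,0} = 1
G(4) = mex{1,0} = 2
G(5) = mex{1,1} = 0
G(6) = mex{2,1} = 0
G(7) = mex{0,2,0} = 1
G(8) = mex{0,0,0} = 1
G(9) = mex{1,0,1} = 2
G(10) = mex{1,1,1} = 0
G(11) = mex{2,1,2} = 0
G(12) = mex{0,2,0} = 1
G(13) = mex{0,0,0} = 1
G(14) = mex{1,0,1} = 2
G(15) = mex{1,1,1} = 0
G(16) = mex{2,1,2} = 0
G(17) = mex{0,2,0} = 1
G(18) = mex{0,0,0} = 1
G(19) = mex{1,0,1} = 2
G(20) = mex{1,1,1} = 0
G(21) = mex{2,1,2} = 0
G(22) = mex{0,2,0} = 1
G(23) = mex{0,0,0} = 1
G(24) = mex{1,0,1} = 2
G_A(24) = 2.
Pile B, S = {2, 5, 8, 9}:
n : 0 1 2 3 4 5 6 7 8 9
G : 0 0 1 1 0 2 1 0 2 1
G_B(9) = 1.
Combined Grundy value = 2 ⊕ 1 = 3.

3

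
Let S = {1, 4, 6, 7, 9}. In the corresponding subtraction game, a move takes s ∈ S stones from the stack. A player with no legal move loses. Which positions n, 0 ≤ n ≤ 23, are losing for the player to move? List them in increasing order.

0, 2, 5, 10, 13, 15, 18, 23

G(0) = 0
G(1) = mex{0} = 1
G(2) = mex{1} = 0
G(3) = mex{0} = 1
G(4) = mex{1,0} = 2
G(5) = mex{2,1} = 0
G(6) = mex{0,0,0} = 1
G(7) = mex{1,1,1,0} = 2
G(8) = mex{2,2,0,1} = 3
G(9) = mex{3,0,1,0,0} = 2
G(10) = mex{2,1,2,1,1} = 0
G(11) = mex{0,2,0,2,0} = 1
G(12) = mex{1,3,1,0,1} = 2
G(13) = mex{2,2,2,1,2} = 0
G(14) = mex{0,0,3,2,0} = 1
G(15) = mex{1,1,2,3,1} = 0
G(16) = mex{0,2,0,2,2} = 1
G(17) = mex{1,0,1,0,3} = 2
G(18) = mex{2,1,2,1,2} = 0
G(19) = mex{0,0,0,2,0} = 1
G(20) = mex{1,1,1,0,1} = 2
G(21) = mex{2,2,0,1,2} = 3
G(22) = mex{3,0,1,0,0} = 2
G(23) = mex{2,1,2,1,1} = 0
P-positions are exactly the n with G(n) = 0.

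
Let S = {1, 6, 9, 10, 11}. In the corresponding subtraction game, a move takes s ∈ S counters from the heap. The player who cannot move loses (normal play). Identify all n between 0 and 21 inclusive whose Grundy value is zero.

0, 2, 4, 7, 19, 21

n :  0  1  2  3  4  5  6  7  8  9 10 11 12 13 14 15 16 17 18 19 20 21
G :  0  1  0  1  0  1  2  0  1  2  3  2  3  2  3  4  5  3  4  0  1  0
P-positions are exactly the n with G(n) = 0.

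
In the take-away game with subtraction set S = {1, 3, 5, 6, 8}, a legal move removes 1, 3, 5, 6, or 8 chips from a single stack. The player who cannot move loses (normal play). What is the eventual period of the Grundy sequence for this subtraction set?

n :  0  1  2  3  4  5  6  7  8  9 10 11 12 13 14 15 16 17 18 19 20 21 22 23
G :  0  1  0  1  0  1  2  3  2  3  2  0  1  0  1  0  1  2  3  2  3  2  0  1
G(n+11) = G(n) holds for n = 0,…,7 (a full window of length max(S) = 8), so the sequence is purely periodic with period 11.

11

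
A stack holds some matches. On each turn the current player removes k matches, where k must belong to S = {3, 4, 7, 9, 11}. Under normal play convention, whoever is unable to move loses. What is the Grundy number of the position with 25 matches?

3

n :  0  1  2  3  4  5  6  7  8  9 10 11 12 13 14 15 16 17 18 19 20 21 22 23 24 25
G :  0  0  0  1  1  1  2  2  2  3  3  3  4  4  0  0  0  1  1  1  2  2  2  3  3  3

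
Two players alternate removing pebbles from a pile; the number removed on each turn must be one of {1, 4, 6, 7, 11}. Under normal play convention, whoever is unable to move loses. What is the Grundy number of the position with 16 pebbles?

1

n :  0  1  2  3  4  5  6  7  8  9 10 11 12 13 14 15 16
G :  0  1  0  1  2  0  1  2  3  2  0  1  2  3  4  0  1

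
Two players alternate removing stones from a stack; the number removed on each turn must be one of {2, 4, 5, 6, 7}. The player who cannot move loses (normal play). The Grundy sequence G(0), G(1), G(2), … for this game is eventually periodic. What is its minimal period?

9

n :  0  1  2  3  4  5  6  7  8  9 10 11 12 13 14 15 16 17 18 19
G :  0  0  1  1  2  2  3  3  4  0  0  1  1  2  2  3  3  4  0  0
G(n+9) = G(n) holds for n = 0,…,6 (a full window of length max(S) = 7), so the sequence is purely periodic with period 9.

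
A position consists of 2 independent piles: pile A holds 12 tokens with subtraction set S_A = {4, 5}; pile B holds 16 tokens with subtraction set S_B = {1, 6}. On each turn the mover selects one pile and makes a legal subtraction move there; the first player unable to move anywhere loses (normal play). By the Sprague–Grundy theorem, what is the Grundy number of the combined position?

Pile A, S = {4, 5}:
n :  0  1  2  3  4  5  6  7  8  9 10 11 12
G :  0  0  0  0  1  1  1  1  2  0  0  0  0
G_A(12) = 0.
Pile B, S = {1, 6}:
n :  0  1  2  3  4  5  6  7  8  9 10 11 12 13 14 15 16
G :  0  1  0  1  0  1  2  0  1  0  1  0  1  2  0  1  0
G_B(16) = 0.
Combined Grundy value = 0 ⊕ 0 = 0.

0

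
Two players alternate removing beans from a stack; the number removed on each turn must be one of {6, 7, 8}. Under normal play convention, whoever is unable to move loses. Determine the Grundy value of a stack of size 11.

n :  0  1  2  3  4  5  6  7  8  9 10 11
G :  0  0  0  0  0  0  1  1  1  1  1  1

1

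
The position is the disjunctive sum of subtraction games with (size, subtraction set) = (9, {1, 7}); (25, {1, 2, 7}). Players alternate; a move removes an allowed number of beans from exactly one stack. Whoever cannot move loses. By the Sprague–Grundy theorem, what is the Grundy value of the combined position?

0

Stack A, S = {1, 7}:
n : 0 1 2 3 4 5 6 7 8 9
G : 0 1 0 1 0 1 0 1 0 1
G_A(9) = 1.
Stack B, S = {1, 2, 7}:
n :  0  1  2  3  4  5  6  7  8  9 10 11 12 13 14 15 16 17 18 19 20 21 22 23 24 25
G :  0  1  2  0  1  2  0  1  2  0  1  2  0  1  2  0  1  2  0  1  2  0  1  2  0  1
G_B(25) = 1.
Combined Grundy value = 1 ⊕ 1 = 0.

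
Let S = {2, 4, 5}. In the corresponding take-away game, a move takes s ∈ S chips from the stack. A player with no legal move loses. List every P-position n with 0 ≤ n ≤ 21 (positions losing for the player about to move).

G(0) = 0
G(1) = mex{} = 0
G(2) = mex{0} = 1
G(3) = mex{0} = 1
G(4) = mex{1,0} = 2
G(5) = mex{1,0,0} = 2
G(6) = mex{2,1,0} = 3
G(7) = mex{2,1,1} = 0
G(8) = mex{3,2,1} = 0
G(9) = mex{0,2,2} = 1
G(10) = mex{0,3,2} = 1
G(11) = mex{1,0,3} = 2
G(12) = mex{1,0,0} = 2
G(13) = mex{2,1,0} = 3
G(14) = mex{2,1,1} = 0
G(15) = mex{3,2,1} = 0
G(16) = mex{0,2,2} = 1
G(17) = mex{0,3,2} = 1
G(18) = mex{1,0,3} = 2
G(19) = mex{1,0,0} = 2
G(20) = mex{2,1,0} = 3
G(21) = mex{2,1,1} = 0
P-positions are exactly the n with G(n) = 0.

0, 1, 7, 8, 14, 15, 21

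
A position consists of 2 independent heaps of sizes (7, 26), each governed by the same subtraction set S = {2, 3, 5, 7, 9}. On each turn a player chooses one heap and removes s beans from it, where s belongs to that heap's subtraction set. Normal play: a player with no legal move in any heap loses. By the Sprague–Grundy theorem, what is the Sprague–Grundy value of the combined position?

1

All heaps use S = {2, 3, 5, 7, 9}:
n :  0  1  2  3  4  5  6  7  8  9 10 11 12 13 14 15 16 17 18 19 20 21 22 23 24 25 26
G :  0  0  1  1  2  2  3  3  4  4  5  0  0  1  1  2  2  3  3  4  4  5  0  0  1  1  2
Heap A: G(7) = 3.
Heap B: G(26) = 2.
Combined Grundy value = 3 ⊕ 2 = 1.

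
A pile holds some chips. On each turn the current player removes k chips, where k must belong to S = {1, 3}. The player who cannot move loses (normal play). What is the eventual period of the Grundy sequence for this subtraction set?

G(0) = 0
G(1) = mex{0} = 1
G(2) = mex{1} = 0
G(3) = mex{0,0} = 1
G(4) = mex{1,1} = 0
G(5) = mex{0,0} = 1
G(6) = mex{1,1} = 0
G(7) = mex{0,0} = 1
G(8) = mex{1,1} = 0
G(9) = mex{0,0} = 1
G(10) = mex{1,1} = 0
G(11) = mex{0,0} = 1
G(12) = mex{1,1} = 0
G(13) = mex{0,0} = 1
G(14) = mex{1,1} = 0
G(n+2) = G(n) holds for n = 0,…,2 (a full window of length max(S) = 3), so the sequence is purely periodic with period 2.

2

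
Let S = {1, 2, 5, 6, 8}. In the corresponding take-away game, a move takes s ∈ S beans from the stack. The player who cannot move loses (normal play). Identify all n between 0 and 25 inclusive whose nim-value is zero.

G(0) = 0
G(1) = mex{0} = 1
G(2) = mex{1,0} = 2
G(3) = mex{2,1} = 0
G(4) = mex{0,2} = 1
G(5) = mex{1,0,0} = 2
G(6) = mex{2,1,1,0} = 3
G(7) = mex{3,2,2,1} = 0
G(8) = mex{0,3,0,2,0} = 1
G(9) = mex{1,0,1,0,1} = 2
G(10) = mex{2,1,2,1,2} = 0
G(11) = mex{0,2,3,2,0} = 1
G(12) = mex{1,0,0,3,1} = 2
G(13) = mex{2,1,1,0,2} = 3
G(14) = mex{3,2,2,1,3} = 0
G(15) = mex{0,3,0,2,0} = 1
G(16) = mex{1,0,1,0,1} = 2
G(17) = mex{2,1,2,1,2} = 0
G(18) = mex{0,2,3,2,0} = 1
G(19) = mex{1,0,0,3,1} = 2
G(20) = mex{2,1,1,0,2} = 3
G(21) = mex{3,2,2,1,3} = 0
G(22) = mex{0,3,0,2,0} = 1
G(23) = mex{1,0,1,0,1} = 2
G(24) = mex{2,1,2,1,2} = 0
G(25) = mex{0,2,3,2,0} = 1
P-positions are exactly the n with G(n) = 0.

0, 3, 7, 10, 14, 17, 21, 24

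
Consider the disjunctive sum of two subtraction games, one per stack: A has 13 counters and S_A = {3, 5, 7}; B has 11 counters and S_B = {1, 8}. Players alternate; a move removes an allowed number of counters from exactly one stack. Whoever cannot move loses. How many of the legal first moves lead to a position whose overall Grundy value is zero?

3

Stack A, S = {3, 5, 7}:
n :  0  1  2  3  4  5  6  7  8  9 10 11 12 13
G :  0  0  0  1  1  1  2  2  2  3  0  0  0  1
G_A(13) = 1.
Stack B, S = {1, 8}:
G(0) = 0
G(1) = mex{0} = 1
G(2) = mex{1} = 0
G(3) = mex{0} = 1
G(4) = mex{1} = 0
G(5) = mex{0} = 1
G(6) = mex{1} = 0
G(7) = mex{0} = 1
G(8) = mex{1,0} = 2
G(9) = mex{2,1} = 0
G(10) = mex{0,0} = 1
G(11) = mex{1,1} = 0
G_B(11) = 0.
Combined Grundy value = 1 ⊕ 0 = 1.
A winning move leaves total XOR = 0, i.e. changes one component's Grundy value g to g ⊕ X where X is the current total.
Stack A: need g' = 1⊕1 = 0. Options: 13−3→G=0, 13−5→G=2, 13−7→G=2. Hits: 1.
Stack B: need g' = 0⊕1 = 1. Options: 11−1→G=1, 11−8→G=1. Hits: 2.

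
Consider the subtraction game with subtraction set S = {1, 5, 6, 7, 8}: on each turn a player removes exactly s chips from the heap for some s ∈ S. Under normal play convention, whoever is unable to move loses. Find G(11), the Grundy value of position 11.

G(0) = 0
G(1) = mex{0} = 1
G(2) = mex{1} = 0
G(3) = mex{0} = 1
G(4) = mex{1} = 0
G(5) = mex{0,0} = 1
G(6) = mex{1,1,0} = 2
G(7) = mex{2,0,1,0} = 3
G(8) = mex{3,1,0,1,0} = 2
G(9) = mex{2,0,1,0,1} = 3
G(10) = mex{3,1,0,1,0} = 2
G(11) = mex{2,2,1,0,1} = 3

3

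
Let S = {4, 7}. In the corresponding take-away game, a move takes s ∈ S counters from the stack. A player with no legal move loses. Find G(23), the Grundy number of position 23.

n :  0  1  2  3  4  5  6  7  8  9 10 11 12 13 14 15 16 17 18 19 20 21 22 23
G :  0  0  0  0  1  1  1  1  2  2  2  0  0  0  0  1  1  1  1  2  2  2  0  0

0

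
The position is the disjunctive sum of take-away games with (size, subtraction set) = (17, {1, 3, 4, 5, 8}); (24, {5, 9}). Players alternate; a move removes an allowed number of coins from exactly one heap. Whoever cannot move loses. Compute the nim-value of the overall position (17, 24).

6

Heap A, S = {1, 3, 4, 5, 8}:
G(0) = 0
G(1) = mex{0} = 1
G(2) = mex{1} = 0
G(3) = mex{0,0} = 1
G(4) = mex{1,1,0} = 2
G(5) = mex{2,0,1,0} = 3
G(6) = mex{3,1,0,1} = 2
G(7) = mex{2,2,1,0} = 3
G(8) = mex{3,3,2,1,0} = 4
G(9) = mex{4,2,3,2,1} = 0
G(10) = mex{0,3,2,3,0} = 1
G(11) = mex{1,4,3,2,1} = 0
G(12) = mex{0,0,4,3,2} = 1
G(13) = mex{1,1,0,4,3} = 2
G(14) = mex{2,0,1,0,2} = 3
G(15) = mex{3,1,0,1,3} = 2
G(16) = mex{2,2,1,0,4} = 3
G(17) = mex{3,3,2,1,0} = 4
G_A(17) = 4.
Heap B, S = {5, 9}:
n :  0  1  2  3  4  5  6  7  8  9 10 11 12 13 14 15 16 17 18 19 20 21 22 23 24
G :  0  0  0  0  0  1  1  1  1  1  2  2  2  2  0  0  0  0  0  1  1  1  1  1  2
G_B(24) = 2.
Combined Grundy value = 4 ⊕ 2 = 6.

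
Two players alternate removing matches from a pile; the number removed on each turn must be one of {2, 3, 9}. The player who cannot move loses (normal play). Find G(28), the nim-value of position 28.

0

G(0) = 0
G(1) = mex{} = 0
G(2) = mex{0} = 1
G(3) = mex{0,0} = 1
G(4) = mex{1,0} = 2
G(5) = mex{1,1} = 0
G(6) = mex{2,1} = 0
G(7) = mex{0,2} = 1
G(8) = mex{0,0} = 1
G(9) = mex{1,0,0} = 2
G(10) = mex{1,1,0} = 2
G(11) = mex{2,1,1} = 0
G(12) = mex{2,2,1} = 0
G(13) = mex{0,2,2} = 1
G(14) = mex{0,0,0} = 1
G(15) = mex{1,0,0} = 2
G(16) = mex{1,1,1} = 0
G(17) = mex{2,1,1} = 0
G(18) = mex{0,2,2} = 1
G(19) = mex{0,0,2} = 1
G(20) = mex{1,0,0} = 2
G(21) = mex{1,1,0} = 2
G(22) = mex{2,1,1} = 0
G(23) = mex{2,2,1} = 0
G(24) = mex{0,2,2} = 1
G(25) = mex{0,0,0} = 1
G(26) = mex{1,0,0} = 2
G(27) = mex{1,1,1} = 0
G(28) = mex{2,1,1} = 0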